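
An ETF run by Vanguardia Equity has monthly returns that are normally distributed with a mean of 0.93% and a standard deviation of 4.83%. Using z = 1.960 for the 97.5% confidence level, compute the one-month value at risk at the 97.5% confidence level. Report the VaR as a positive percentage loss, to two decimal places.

8.54

VaR (as % loss) = −(μ − z·σ) = −(0.93% − 1.960 × 4.83%) = −(-8.5368%) = 8.5368%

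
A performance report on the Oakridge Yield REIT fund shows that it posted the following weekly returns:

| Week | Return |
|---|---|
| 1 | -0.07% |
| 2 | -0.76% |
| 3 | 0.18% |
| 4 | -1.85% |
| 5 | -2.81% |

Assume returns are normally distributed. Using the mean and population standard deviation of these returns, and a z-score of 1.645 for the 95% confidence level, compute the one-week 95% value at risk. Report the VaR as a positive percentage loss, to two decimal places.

2.91

μ = (-0.07 − 0.76 + 0.18 − 1.85 − 2.81) / 5 = -1.0620%
Σ(r − μ)² = (-0.07 − (-1.0620))² + (-0.76 − (-1.0620))² + … = 6.2943
population σ = √(6.2943 / 5) = √1.2589 = 1.1220%
VaR = −(μ − z·σ) = −(-1.0620 − 1.645 × 1.1220) = −(-2.9077) = 2.9077%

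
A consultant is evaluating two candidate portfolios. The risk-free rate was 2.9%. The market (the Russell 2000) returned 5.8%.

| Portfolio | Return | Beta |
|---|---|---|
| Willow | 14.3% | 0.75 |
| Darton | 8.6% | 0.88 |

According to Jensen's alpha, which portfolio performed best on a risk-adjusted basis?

Willow

Willow: α = 14.3% − [2.9% + 0.75 × (5.8% − 2.9%)] = 9.225
Darton: α = 8.6% − [2.9% + 0.88 × (5.8% − 2.9%)] = 3.148
Highest: Willow (9.225).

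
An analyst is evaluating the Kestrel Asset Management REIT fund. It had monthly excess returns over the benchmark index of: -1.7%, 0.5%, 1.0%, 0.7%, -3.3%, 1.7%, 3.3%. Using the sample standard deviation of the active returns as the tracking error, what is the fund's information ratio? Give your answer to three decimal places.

0.144

r̄ = (-1.7 + 0.5 + 1 + 0.7 − 3.3 + 1.7 + 3.3) / 7 = 2.20 / 7 = 0.3143%
Sample σ = √[Σ(r − r̄)² / 6] = √[28.6086 / 6] = √4.7681 = 2.1836%
IR = r̄ / tracking error = 0.3143 / 2.1836 = 0.1439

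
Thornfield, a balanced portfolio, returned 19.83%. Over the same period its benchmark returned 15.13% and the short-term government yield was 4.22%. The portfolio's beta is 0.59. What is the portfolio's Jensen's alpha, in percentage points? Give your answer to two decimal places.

9.17

CAPM expected return = Rf + β(Rm − Rf) = 4.22% + 0.59 × (15.13% − 4.22%) = 4.22 + 0.59 × 10.91 = 10.6569%
Jensen's α = Rp − E[R] = 19.83% − 10.6569% = 9.1731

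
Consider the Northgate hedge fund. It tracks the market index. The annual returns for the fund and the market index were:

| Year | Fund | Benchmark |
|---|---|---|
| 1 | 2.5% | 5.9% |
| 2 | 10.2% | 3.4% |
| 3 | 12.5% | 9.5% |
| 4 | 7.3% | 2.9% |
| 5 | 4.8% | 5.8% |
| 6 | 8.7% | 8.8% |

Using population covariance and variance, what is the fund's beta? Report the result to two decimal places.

r̄p = 7.6667%,  r̄m = 6.0500%
Cov = Σ(rp − r̄p)(rm − r̄m) / 6 = 2.5750
Var(rm) = Σ(rm − r̄m)² / 6 = 6.0825
β = Cov / Var = 2.5750 / 6.0825 = 0.4233

0.42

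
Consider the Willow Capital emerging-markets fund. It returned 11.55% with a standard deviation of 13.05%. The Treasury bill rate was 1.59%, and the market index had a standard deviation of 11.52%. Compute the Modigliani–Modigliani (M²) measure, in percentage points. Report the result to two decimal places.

Sharpe = (Rp − Rf) / σp = (11.55% − 1.59%) / 13.05% = 0.7632
M² = Rf + Sharpe × σm = 1.59% + 0.7632 × 11.52% = 10.3821%

10.38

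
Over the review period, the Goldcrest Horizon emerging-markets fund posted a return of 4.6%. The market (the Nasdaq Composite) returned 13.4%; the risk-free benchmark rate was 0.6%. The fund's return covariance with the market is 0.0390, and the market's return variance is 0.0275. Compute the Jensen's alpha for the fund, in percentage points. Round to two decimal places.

β = Cov / Var = 0.0390 / 0.0275 = 1.4182
E[R] = Rf + β(Rm − Rf) = 0.6% + 1.4182 × (13.4% − 0.6%) = 18.7530%
α = Rp − E[R] = 4.6% − 18.7530% = -14.1530

-14.15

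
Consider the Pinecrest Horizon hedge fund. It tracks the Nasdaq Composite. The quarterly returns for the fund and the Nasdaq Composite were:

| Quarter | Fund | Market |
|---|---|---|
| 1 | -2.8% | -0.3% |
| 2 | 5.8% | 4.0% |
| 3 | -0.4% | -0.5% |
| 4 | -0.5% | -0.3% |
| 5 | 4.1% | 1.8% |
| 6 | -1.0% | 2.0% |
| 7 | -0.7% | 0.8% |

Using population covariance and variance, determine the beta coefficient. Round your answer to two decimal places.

1.50

r̄p = 0.6429%,  r̄m = 1.0714%
Cov = Σ(rp − r̄p)(rm − r̄m) / 7 = 3.4841
Var(rm) = Σ(rm − r̄m)² / 7 = 2.3249
β = Cov / Var = 3.4841 / 2.3249 = 1.4986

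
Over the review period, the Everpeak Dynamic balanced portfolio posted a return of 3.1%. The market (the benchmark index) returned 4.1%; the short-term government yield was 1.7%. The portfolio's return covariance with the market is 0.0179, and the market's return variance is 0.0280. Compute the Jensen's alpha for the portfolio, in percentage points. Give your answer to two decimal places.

β = Cov / Var = 0.0179 / 0.0280 = 0.6393
E[R] = Rf + β(Rm − Rf) = 1.7% + 0.6393 × (4.1% − 1.7%) = 3.2343%
α = Rp − E[R] = 3.1% − 3.2343% = -0.1343

-0.13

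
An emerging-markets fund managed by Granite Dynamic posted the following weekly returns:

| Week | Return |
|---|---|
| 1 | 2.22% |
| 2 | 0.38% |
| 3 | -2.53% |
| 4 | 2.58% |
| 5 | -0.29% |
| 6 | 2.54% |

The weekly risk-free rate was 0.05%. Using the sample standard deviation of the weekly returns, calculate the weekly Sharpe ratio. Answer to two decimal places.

0.38

μ = (2.22 + 0.38 − 2.53 + 2.58 − 0.29 + 2.54) / 6 = 4.900 / 6 = 0.8167%
Sample σ = √[Σ(r − μ)² / 5] = √[20.6641 / 5] = √4.1328 = 2.0329%
Sharpe = (μ − rf) / σ = (0.8167 − 0.05) / 2.0329 = 0.7667 / 2.0329 = 0.3771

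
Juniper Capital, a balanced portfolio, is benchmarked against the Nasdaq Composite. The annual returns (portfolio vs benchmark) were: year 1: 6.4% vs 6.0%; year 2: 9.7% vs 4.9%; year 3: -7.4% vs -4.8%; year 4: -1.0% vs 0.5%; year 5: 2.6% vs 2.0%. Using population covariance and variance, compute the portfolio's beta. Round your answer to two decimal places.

1.50

r̄p = 2.0600%,  r̄m = 1.7200%
Cov = Σ(rp − r̄p)(rm − r̄m) / 5 = 21.6868
Var(rm) = Σ(rm − r̄m)² / 5 = 14.5016
β = Cov / Var = 21.6868 / 14.5016 = 1.4955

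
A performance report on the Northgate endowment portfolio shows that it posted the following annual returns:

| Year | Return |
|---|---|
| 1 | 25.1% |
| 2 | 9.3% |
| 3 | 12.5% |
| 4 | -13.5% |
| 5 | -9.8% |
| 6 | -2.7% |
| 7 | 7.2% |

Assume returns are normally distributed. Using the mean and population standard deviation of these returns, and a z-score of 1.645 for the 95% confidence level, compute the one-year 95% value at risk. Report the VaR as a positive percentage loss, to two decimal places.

μ = (25.1 + 9.3 + 12.5 − 13.5 − 9.8 − 2.7 + 7.2) / 7 = 4.0143%
Σ(r − μ)² = 1097.3686; population σ = √(1097.3686/7) = 12.5207%
VaR = −(μ − z·σ) = −(4.0143 − 1.645 × 12.5207) = −(-16.5823) = 16.5823%

16.58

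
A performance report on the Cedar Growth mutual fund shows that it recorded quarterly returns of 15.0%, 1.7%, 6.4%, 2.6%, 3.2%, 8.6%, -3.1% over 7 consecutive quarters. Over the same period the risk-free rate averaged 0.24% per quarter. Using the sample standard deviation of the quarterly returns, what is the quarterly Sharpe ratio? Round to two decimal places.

0.81

r̄ = (15 + 1.7 + 6.4 + 2.6 + 3.2 + 8.6 − 3.1) / 7 = 4.9143%
Σ(r − r̄)² = 200.3686; sample σ = √(200.3686/6) = 5.7788%
Sharpe = (r̄ − rf) / σ = (4.9143 − 0.24) / 5.7788 = 4.6743 / 5.7788 = 0.8089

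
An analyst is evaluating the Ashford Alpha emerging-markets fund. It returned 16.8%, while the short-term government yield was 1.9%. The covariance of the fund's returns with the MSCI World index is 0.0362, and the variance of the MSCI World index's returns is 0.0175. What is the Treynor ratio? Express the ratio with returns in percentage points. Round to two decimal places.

7.20

β = Cov / Var = 0.0362 / 0.0175 = 2.0686
Treynor = (Rp − Rf) / β = (16.8% − 1.9%) / 2.0686 = 14.90 / 2.0686 = 7.2029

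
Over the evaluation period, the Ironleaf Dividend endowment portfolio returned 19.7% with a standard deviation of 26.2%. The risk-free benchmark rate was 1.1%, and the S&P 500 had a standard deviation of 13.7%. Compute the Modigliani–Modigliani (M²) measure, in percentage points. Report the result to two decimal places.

10.83

Sharpe = (Rp − Rf) / σp = (19.7% − 1.1%) / 26.2% = 0.7099
M² = Rf + Sharpe × σm = 1.1% + 0.7099 × 13.7% = 10.8256%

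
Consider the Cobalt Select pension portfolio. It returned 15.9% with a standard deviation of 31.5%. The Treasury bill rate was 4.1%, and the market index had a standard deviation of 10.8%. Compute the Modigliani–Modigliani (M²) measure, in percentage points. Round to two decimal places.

8.15

Sharpe = (Rp − Rf) / σp = (15.9% − 4.1%) / 31.5% = 0.3746
M² = Rf + Sharpe × σm = 4.1% + 0.3746 × 10.8% = 8.1457%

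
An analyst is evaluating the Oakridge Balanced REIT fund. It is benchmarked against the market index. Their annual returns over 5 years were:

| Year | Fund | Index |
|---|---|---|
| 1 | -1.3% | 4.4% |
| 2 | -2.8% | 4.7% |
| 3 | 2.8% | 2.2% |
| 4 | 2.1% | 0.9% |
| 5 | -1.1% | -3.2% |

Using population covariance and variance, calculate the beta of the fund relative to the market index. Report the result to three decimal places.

-0.165

r̄p = -0.0600%,  r̄m = 1.8000%
Cov = Σ(rp − r̄p)(rm − r̄m) / 5 = -1.3540
Var(rm) = Σ(rm − r̄m)² / 5 = 8.2280
β = Cov / Var = -1.3540 / 8.2280 = -0.1646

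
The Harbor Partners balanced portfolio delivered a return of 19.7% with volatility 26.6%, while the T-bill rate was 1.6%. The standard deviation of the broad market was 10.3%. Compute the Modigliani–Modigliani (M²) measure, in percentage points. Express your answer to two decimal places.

Sharpe = (Rp − Rf) / σp = (19.7% − 1.6%) / 26.6% = 0.6805
M² = Rf + Sharpe × σm = 1.6% + 0.6805 × 10.3% = 8.6092%

8.61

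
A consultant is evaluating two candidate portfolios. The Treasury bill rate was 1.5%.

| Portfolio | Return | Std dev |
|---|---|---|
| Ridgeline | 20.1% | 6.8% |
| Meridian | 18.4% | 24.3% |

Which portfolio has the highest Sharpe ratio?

Ridgeline

Ridgeline: Sharpe ratio = (20.1% − 1.5%) / 6.8% = 2.735
Meridian: Sharpe ratio = (18.4% − 1.5%) / 24.3% = 0.695
Highest: Ridgeline (2.735).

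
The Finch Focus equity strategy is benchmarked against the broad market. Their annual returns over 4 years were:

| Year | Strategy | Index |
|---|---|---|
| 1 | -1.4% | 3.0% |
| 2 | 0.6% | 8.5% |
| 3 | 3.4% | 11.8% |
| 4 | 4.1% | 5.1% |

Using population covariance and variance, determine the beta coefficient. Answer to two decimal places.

0.32

r̄p = 1.6750%,  r̄m = 7.1000%
Cov = Σ(rp − r̄p)(rm − r̄m) / 4 = 3.5900
Var(rm) = Σ(rm − r̄m)² / 4 = 11.2150
β = Cov / Var = 3.5900 / 11.2150 = 0.3201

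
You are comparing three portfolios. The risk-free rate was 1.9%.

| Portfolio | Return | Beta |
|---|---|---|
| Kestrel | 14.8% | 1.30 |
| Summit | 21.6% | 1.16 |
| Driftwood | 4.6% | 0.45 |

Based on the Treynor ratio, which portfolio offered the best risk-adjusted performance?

Summit

Kestrel: Treynor = (14.8% − 1.9%) / 1.30 = 9.923
Summit: Treynor = (21.6% − 1.9%) / 1.16 = 16.983
Driftwood: Treynor = (4.6% − 1.9%) / 0.45 = 6.000
Highest: Summit (16.983).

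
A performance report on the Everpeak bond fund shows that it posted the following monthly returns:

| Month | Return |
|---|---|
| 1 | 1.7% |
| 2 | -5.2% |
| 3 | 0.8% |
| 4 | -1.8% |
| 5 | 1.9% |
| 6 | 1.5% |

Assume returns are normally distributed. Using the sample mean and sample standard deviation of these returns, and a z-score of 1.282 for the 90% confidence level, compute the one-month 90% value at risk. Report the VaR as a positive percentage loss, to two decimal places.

μ = (1.7 − 5.2 + 0.8 − 1.8 + 1.9 + 1.5) / 6 = -0.1833%
Sample σ = √[Σ(r − μ)² / 5] = √[39.4683 / 5] = √7.8937 = 2.8096%
VaR = −(μ − z·σ) = −(-0.1833 − 1.282 × 2.8096) = −(-3.7852) = 3.7852%

3.79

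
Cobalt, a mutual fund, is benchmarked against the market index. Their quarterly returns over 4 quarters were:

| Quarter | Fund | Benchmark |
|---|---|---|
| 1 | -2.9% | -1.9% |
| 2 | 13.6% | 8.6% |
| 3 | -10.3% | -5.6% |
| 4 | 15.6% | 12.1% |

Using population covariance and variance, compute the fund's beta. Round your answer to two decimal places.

r̄p = 4.0000%,  r̄m = 3.3000%
Cov = Σ(rp − r̄p)(rm − r̄m) / 4 = 79.0275
Var(rm) = Σ(rm − r̄m)² / 4 = 52.9450
β = Cov / Var = 79.0275 / 52.9450 = 1.4926

1.49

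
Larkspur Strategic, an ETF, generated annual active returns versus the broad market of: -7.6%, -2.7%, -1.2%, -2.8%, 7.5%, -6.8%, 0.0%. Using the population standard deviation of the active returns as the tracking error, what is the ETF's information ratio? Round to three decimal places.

-0.419

r̄ = (-7.6 − 2.7 − 1.2 − 2.8 + 7.5 − 6.8 + 0) / 7 = -13.60 / 7 = -1.9429%
Population σ = √[Σ(r − r̄)² / 7] = √[150.3971 / 7] = √21.4853 = 4.6352%
IR = r̄ / tracking error = -1.9429 / 4.6352 = -0.4192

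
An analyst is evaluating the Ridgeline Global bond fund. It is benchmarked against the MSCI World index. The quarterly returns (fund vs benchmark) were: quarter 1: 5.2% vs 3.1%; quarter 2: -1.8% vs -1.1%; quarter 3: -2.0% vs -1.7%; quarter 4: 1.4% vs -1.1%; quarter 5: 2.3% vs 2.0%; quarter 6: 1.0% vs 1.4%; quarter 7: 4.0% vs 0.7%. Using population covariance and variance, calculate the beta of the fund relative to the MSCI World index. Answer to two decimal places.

1.21

r̄p = 1.4429%,  r̄m = 0.4714%
Cov = Σ(rp − r̄p)(rm − r̄m) / 7 = 3.4284
Var(rm) = Σ(rm − r̄m)² / 7 = 2.8306
β = Cov / Var = 3.4284 / 2.8306 = 1.2112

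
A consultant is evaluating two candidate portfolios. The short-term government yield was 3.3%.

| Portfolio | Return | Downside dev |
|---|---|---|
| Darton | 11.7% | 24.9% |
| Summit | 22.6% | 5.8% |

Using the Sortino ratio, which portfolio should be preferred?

Summit

Darton: Sortino ratio = (11.7% − 3.3%) / 24.9% = 0.337
Summit: Sortino ratio = (22.6% − 3.3%) / 5.8% = 3.328
Highest: Summit (3.328).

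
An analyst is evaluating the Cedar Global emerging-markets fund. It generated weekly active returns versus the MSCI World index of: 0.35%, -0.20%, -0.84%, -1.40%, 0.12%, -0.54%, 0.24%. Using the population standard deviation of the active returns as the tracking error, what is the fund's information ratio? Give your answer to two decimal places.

Mean return r̄ = -2.270 / 7 = -0.3243%
Population std dev = √[2.4556 / 7] = 0.5923%
IR = r̄ / tracking error = -0.3243 / 0.5923 = -0.5475

-0.55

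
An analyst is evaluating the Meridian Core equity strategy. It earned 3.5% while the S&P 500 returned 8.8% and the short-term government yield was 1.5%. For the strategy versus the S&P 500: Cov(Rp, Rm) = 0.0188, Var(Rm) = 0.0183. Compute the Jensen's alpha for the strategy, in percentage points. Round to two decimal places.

β = Cov / Var = 0.0188 / 0.0183 = 1.0273
E[R] = Rf + β(Rm − Rf) = 1.5% + 1.0273 × (8.8% − 1.5%) = 8.9993%
α = Rp − E[R] = 3.5% − 8.9993% = -5.4993

-5.50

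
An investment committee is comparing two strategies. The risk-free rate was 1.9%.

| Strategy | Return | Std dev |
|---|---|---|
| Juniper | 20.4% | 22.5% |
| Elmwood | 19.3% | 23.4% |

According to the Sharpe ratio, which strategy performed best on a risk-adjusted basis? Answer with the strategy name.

Juniper: Sharpe ratio = (20.4% − 1.9%) / 22.5% = 0.822
Elmwood: Sharpe ratio = (19.3% − 1.9%) / 23.4% = 0.744
Highest: Juniper (0.822).

Juniper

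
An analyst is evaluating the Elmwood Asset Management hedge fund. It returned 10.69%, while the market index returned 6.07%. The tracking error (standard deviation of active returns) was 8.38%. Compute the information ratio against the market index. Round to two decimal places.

0.55

IR = (Rp − Rb) / TE = (10.69% − 6.07%) / 8.38% = 4.62% / 8.38% = 0.5513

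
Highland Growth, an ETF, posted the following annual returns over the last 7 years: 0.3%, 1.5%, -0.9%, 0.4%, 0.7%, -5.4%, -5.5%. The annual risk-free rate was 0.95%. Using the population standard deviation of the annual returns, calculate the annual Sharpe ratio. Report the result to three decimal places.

r̄ = (0.3 + 1.5 − 0.9 + 0.4 + 0.7 − 5.4 − 5.5) / 7 = -8.90 / 7 = -1.2714%
Σ(r − r̄)² = (0.3 − (-1.2714))² + (1.5 − (-1.2714))² + … = 51.8943
population σ = √(51.8943 / 7) = √7.4135 = 2.7228%
Sharpe = (r̄ − rf) / σ = (-1.2714 − 0.95) / 2.7228 = -2.2214 / 2.7228 = -0.8159

-0.816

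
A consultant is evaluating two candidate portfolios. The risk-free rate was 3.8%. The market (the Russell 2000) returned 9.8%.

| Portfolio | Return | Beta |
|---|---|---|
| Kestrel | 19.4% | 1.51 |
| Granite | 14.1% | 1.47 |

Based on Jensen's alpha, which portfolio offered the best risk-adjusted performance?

Kestrel: α = 19.4% − [3.8% + 1.51 × (9.8% − 3.8%)] = 6.540
Granite: α = 14.1% − [3.8% + 1.47 × (9.8% − 3.8%)] = 1.480
Highest: Kestrel (6.540).

Kestrel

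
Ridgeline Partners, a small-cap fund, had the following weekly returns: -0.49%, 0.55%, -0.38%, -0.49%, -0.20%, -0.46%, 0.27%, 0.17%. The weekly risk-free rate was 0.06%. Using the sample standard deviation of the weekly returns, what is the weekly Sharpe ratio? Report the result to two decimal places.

-0.47

μ = (-0.49 + 0.55 − 0.38 − 0.49 − 0.2 − 0.46 + 0.27 + 0.17) / 8 = -1.030 / 8 = -0.1288%
Σ(r − μ)² = (-0.49 − (-0.1288))² + (0.55 − (-0.1288))² + … = 1.1479
sample σ = √(1.1479 / 7) = √0.1640 = 0.4050%
Sharpe = (μ − rf) / σ = (-0.1288 − 0.06) / 0.4050 = -0.1888 / 0.4050 = -0.4662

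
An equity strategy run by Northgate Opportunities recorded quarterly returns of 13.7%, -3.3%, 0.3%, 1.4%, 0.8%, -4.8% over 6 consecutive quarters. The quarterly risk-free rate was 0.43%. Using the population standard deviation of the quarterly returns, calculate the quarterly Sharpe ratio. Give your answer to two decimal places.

0.15

Mean return r̄ = 8.10 / 6 = 1.3500%
Population std dev = √[213.3750 / 6] = 5.9634%
Sharpe = (r̄ − rf) / σ = (1.3500 − 0.43) / 5.9634 = 0.9200 / 5.9634 = 0.1543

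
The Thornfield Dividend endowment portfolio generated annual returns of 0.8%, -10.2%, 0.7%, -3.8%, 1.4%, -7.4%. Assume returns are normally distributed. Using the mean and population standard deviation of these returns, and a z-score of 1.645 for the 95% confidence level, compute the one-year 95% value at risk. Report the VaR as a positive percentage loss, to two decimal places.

r̄ = (0.8 − 10.2 + 0.7 − 3.8 + 1.4 − 7.4) / 6 = -3.0833%
Σ(r − r̄)² = (0.8 − (-3.0833))² + (-10.2 − (-3.0833))² + … = 119.2883
population σ = √(119.2883 / 6) = √19.8814 = 4.4589%
VaR = −(r̄ − z·σ) = −(-3.0833 − 1.645 × 4.4589) = −(-10.4182) = 10.4182%

10.42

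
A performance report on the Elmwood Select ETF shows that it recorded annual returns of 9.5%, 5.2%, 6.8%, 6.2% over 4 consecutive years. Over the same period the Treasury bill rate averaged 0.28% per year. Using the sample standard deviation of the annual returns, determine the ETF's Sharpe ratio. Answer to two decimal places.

Mean return r̄ = 27.70 / 4 = 6.9250%
Σ(r − r̄)² = (9.5 − 6.9250)² + (5.2 − 6.9250)² + … = 10.1475
sample σ = √(10.1475 / 3) = √3.3825 = 1.8392%
Sharpe = (r̄ − rf) / σ = (6.9250 − 0.28) / 1.8392 = 6.6450 / 1.8392 = 3.6130

3.61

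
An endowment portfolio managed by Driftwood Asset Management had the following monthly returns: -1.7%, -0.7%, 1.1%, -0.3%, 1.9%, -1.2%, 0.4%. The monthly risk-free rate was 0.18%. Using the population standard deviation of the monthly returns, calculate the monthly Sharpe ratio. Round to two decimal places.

r̄ = (-1.7 − 0.7 + 1.1 − 0.3 + 1.9 − 1.2 + 0.4) / 7 = -0.50 / 7 = -0.0714%
Population std dev = √[9.8543 / 7] = 1.1865%
Sharpe = (r̄ − rf) / σ = (-0.0714 − 0.18) / 1.1865 = -0.2514 / 1.1865 = -0.2119

-0.21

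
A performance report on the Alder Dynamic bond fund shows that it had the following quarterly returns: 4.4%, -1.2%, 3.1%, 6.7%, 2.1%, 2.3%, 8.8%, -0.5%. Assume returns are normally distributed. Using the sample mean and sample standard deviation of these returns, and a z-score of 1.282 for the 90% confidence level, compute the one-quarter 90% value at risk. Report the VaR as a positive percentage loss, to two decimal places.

1.12

r̄ = (4.4 − 1.2 + 3.1 + 6.7 + 2.1 + 2.3 + 8.8 − 0.5) / 8 = 3.2125%
Σ(r − r̄)² = (4.4 − 3.2125)² + (-1.2 − 3.2125)² + … = 80.1288
σ = √[80.1288 / 7] = 3.3833%
VaR = −(r̄ − z·σ) = −(3.2125 − 1.282 × 3.3833) = −(-1.1249) = 1.1249%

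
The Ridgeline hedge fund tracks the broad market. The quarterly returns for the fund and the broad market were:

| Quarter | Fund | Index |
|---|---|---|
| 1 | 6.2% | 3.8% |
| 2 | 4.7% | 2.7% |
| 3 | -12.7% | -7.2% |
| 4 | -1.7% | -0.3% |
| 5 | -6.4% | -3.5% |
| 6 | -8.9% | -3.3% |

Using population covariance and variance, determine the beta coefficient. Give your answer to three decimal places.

1.795

r̄p = -3.1333%,  r̄m = -1.3000%
Cov = Σ(rp − r̄p)(rm − r̄m) / 6 = 25.9217
Var(rm) = Σ(rm − r̄m)² / 6 = 14.4433
β = Cov / Var = 25.9217 / 14.4433 = 1.7947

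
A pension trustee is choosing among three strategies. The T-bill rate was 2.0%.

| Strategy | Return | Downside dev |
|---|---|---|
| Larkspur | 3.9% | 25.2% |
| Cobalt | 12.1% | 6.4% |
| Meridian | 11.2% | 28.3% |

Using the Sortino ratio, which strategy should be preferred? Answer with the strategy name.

Larkspur: Sortino ratio = (3.9% − 2.0%) / 25.2% = 0.075
Cobalt: Sortino ratio = (12.1% − 2.0%) / 6.4% = 1.578
Meridian: Sortino ratio = (11.2% − 2.0%) / 28.3% = 0.325
Highest: Cobalt (1.578).

Cobalt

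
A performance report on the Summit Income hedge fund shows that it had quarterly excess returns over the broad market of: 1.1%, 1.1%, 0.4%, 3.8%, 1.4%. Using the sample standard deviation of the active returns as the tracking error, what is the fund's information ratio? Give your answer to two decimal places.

1.20

r̄ = (1.1 + 1.1 + 0.4 + 3.8 + 1.4) / 5 = 1.5600%
Σ(r − r̄)² = (1.1 − 1.5600)² + (1.1 − 1.5600)² + (0.4 − 1.5600)² + … = 6.8120
sample σ = √(6.8120 / 4) = √1.7030 = 1.3050%
IR = r̄ / tracking error = 1.5600 / 1.3050 = 1.1954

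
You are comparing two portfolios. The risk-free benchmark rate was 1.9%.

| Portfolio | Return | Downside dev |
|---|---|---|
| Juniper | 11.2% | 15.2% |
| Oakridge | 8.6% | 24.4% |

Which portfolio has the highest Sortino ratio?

Juniper: Sortino ratio = (11.2% − 1.9%) / 15.2% = 0.612
Oakridge: Sortino ratio = (8.6% − 1.9%) / 24.4% = 0.275
Highest: Juniper (0.612).

Juniper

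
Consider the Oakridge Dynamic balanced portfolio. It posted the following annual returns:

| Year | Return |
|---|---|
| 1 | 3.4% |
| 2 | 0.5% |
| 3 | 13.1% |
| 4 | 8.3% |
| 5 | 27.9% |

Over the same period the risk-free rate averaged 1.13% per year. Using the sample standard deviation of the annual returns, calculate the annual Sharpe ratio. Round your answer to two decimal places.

0.88

μ = (3.4 + 0.5 + 13.1 + 8.3 + 27.9) / 5 = 10.6400%
Sample σ = √[Σ(r − μ)² / 4] = √[464.6720 / 4] = √116.1680 = 10.7781%
Sharpe = (μ − rf) / σ = (10.6400 − 1.13) / 10.7781 = 9.5100 / 10.7781 = 0.8823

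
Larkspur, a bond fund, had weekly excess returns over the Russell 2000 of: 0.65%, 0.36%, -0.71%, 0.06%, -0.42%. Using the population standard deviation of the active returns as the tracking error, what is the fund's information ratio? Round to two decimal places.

-0.02

μ = (0.65 + 0.36 − 0.71 + 0.06 − 0.42) / 5 = -0.060 / 5 = -0.0120%
Population std dev = √[1.2355 / 5] = 0.4971%
IR = μ / tracking error = -0.0120 / 0.4971 = -0.0241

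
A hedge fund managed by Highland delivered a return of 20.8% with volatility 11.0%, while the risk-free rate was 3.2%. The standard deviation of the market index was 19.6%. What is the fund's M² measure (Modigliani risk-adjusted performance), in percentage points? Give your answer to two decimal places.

Sharpe = (Rp − Rf) / σp = (20.8% − 3.2%) / 11.0% = 1.6000
M² = Rf + Sharpe × σm = 3.2% + 1.6000 × 19.6% = 34.5600%

34.56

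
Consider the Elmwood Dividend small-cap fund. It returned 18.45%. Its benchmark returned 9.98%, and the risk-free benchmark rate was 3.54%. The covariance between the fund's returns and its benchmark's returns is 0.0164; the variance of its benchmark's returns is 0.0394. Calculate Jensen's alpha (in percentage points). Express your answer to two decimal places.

12.23

β = Cov / Var = 0.0164 / 0.0394 = 0.4162
E[R] = Rf + β(Rm − Rf) = 3.54% + 0.4162 × (9.98% − 3.54%) = 6.2203%
α = Rp − E[R] = 18.45% − 6.2203% = 12.2297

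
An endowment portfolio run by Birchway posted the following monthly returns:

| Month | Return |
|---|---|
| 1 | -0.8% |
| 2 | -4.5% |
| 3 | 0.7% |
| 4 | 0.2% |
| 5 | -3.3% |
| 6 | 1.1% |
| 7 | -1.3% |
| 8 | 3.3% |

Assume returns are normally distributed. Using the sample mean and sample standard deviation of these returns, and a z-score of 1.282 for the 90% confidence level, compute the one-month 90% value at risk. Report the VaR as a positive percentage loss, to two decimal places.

3.77

Mean return r̄ = -4.60 / 8 = -0.5750%
Σ(r − r̄)² = (-0.8 − (-0.5750))² + (-4.5 − (-0.5750))² + … = 43.4550
sample σ = √(43.4550 / 7) = √6.2079 = 2.4916%
VaR = −(r̄ − z·σ) = −(-0.5750 − 1.282 × 2.4916) = −(-3.7692) = 3.7692%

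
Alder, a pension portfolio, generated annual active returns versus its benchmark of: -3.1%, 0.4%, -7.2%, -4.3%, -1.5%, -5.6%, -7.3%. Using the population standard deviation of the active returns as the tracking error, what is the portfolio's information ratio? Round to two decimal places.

r̄ = (-3.1 + 0.4 − 7.2 − 4.3 − 1.5 − 5.6 − 7.3) / 7 = -28.60 / 7 = -4.0857%
Population std dev = √[50.1486 / 7] = 2.6766%
IR = r̄ / tracking error = -4.0857 / 2.6766 = -1.5265

-1.53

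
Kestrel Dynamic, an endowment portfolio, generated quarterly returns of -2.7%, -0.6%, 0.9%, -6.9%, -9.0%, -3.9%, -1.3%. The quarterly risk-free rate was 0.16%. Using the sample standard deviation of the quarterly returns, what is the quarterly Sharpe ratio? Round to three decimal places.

μ = (-2.7 − 0.6 + 0.9 − 6.9 − 9 − 3.9 − 1.3) / 7 = -3.3571%
Sample σ = √[Σ(r − μ)² / 6] = √[75.0771 / 6] = √12.5129 = 3.5374%
Sharpe = (μ − rf) / σ = (-3.3571 − 0.16) / 3.5374 = -3.5171 / 3.5374 = -0.9943

-0.994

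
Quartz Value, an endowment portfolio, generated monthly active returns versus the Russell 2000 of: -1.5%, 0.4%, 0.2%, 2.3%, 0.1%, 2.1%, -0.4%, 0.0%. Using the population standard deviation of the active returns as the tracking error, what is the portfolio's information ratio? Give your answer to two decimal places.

0.34

Mean return μ = 3.20 / 8 = 0.4000%
Σ(r − μ)² = (-1.5 − 0.4000)² + (0.4 − 0.4000)² + … = 11.0400
σ = √[11.0400 / 8] = 1.1747%
IR = μ / tracking error = 0.4000 / 1.1747 = 0.3405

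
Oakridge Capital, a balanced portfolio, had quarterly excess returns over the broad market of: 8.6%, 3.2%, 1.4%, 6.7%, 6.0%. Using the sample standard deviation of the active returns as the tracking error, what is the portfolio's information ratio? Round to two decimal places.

1.81

r̄ = (8.6 + 3.2 + 1.4 + 6.7 + 6) / 5 = 5.1800%
Sample std dev = √[32.8880 / 4] = 2.8674%
IR = r̄ / tracking error = 5.1800 / 2.8674 = 1.8065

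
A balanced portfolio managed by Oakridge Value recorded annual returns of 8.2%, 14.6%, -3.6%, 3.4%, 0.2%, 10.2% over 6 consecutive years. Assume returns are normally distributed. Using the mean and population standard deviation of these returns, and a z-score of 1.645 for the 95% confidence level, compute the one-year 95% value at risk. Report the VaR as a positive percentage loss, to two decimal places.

4.63

μ = (8.2 + 14.6 − 3.6 + 3.4 + 0.2 + 10.2) / 6 = 33.00 / 6 = 5.5000%
Σ(r − μ)² = (8.2 − 5.5000)² + (14.6 − 5.5000)² + … = 227.5000
population σ = √(227.5000 / 6) = √37.9167 = 6.1577%
VaR = −(μ − z·σ) = −(5.5000 − 1.645 × 6.1577) = −(-4.6294) = 4.6294%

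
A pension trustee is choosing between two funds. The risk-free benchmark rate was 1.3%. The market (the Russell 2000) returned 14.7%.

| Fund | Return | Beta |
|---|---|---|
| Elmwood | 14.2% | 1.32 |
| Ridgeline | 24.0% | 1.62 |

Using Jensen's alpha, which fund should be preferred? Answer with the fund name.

Elmwood: α = 14.2% − [1.3% + 1.32 × (14.7% − 1.3%)] = -4.788
Ridgeline: α = 24.0% − [1.3% + 1.62 × (14.7% − 1.3%)] = 0.992
Highest: Ridgeline (0.992).

Ridgeline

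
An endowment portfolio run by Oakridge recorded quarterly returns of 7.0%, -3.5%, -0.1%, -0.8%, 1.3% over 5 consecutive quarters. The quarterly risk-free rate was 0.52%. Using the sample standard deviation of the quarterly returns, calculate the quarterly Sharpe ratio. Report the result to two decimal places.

0.07

μ = (7 − 3.5 − 0.1 − 0.8 + 1.3) / 5 = 3.90 / 5 = 0.7800%
Sample std dev = √[60.5480 / 4] = 3.8906%
Sharpe = (μ − rf) / σ = (0.7800 − 0.52) / 3.8906 = 0.2600 / 3.8906 = 0.0668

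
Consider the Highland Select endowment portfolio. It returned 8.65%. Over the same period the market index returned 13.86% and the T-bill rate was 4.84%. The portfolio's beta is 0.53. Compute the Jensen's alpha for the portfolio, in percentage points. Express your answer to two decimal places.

-0.97

CAPM expected return = Rf + β(Rm − Rf) = 4.84% + 0.53 × (13.86% − 4.84%) = 4.84 + 0.53 × 9.02 = 9.6206%
Jensen's α = Rp − E[R] = 8.65% − 9.6206% = -0.9706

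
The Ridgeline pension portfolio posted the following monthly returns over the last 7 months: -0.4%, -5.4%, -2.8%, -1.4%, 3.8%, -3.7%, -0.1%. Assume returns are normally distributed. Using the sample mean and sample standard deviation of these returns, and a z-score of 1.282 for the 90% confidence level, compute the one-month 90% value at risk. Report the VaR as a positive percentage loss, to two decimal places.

5.24

μ = (-0.4 − 5.4 − 2.8 − 1.4 + 3.8 − 3.7 − 0.1) / 7 = -10.00 / 7 = -1.4286%
Σ(r − μ)² = (-0.4 − (-1.4286))² + (-5.4 − (-1.4286))² + … = 52.9743
sample σ = √(52.9743 / 6) = √8.8291 = 2.9714%
VaR = −(μ − z·σ) = −(-1.4286 − 1.282 × 2.9714) = −(-5.2379) = 5.2379%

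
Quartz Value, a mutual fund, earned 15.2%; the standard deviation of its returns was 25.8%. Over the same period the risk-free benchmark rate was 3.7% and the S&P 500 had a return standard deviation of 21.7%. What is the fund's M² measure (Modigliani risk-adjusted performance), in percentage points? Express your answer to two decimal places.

Sharpe = (Rp − Rf) / σp = (15.2% − 3.7%) / 25.8% = 0.4457
M² = Rf + Sharpe × σm = 3.7% + 0.4457 × 21.7% = 13.3717%

13.37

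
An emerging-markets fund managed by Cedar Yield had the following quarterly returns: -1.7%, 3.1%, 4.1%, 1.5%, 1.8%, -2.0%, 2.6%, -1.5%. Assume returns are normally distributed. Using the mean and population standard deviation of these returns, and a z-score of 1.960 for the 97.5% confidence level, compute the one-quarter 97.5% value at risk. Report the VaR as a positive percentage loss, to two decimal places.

Mean return r̄ = 7.90 / 8 = 0.9875%
Σ(r − r̄)² = (-1.7 − 0.9875)² + (3.1 − 0.9875)² + (4.1 − 0.9875)² + … = 40.0088
population σ = √(40.0088 / 8) = √5.0011 = 2.2363%
VaR = −(r̄ − z·σ) = −(0.9875 − 1.960 × 2.2363) = −(-3.3956) = 3.3956%

3.40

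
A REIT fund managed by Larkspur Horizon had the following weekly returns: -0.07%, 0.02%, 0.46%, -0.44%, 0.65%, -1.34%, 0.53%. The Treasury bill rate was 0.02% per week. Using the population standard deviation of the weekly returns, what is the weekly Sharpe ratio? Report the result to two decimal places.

-0.07

μ = (-0.07 + 0.02 + 0.46 − 0.44 + 0.65 − 1.34 + 0.53) / 7 = -0.190 / 7 = -0.0271%
Population std dev = √[2.9043 / 7] = 0.6441%
Sharpe = (μ − rf) / σ = (-0.0271 − 0.02) / 0.6441 = -0.0471 / 0.6441 = -0.0731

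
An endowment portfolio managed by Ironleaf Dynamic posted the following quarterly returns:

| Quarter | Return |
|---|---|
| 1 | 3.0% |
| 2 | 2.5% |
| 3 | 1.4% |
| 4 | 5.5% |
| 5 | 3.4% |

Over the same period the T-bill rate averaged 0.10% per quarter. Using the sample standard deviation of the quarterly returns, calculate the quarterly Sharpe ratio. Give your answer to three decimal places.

2.030

μ = (3 + 2.5 + 1.4 + 5.5 + 3.4) / 5 = 3.1600%
Sample σ = √[Σ(r − μ)² / 4] = √[9.0920 / 4] = √2.2730 = 1.5076%
Sharpe = (μ − rf) / σ = (3.1600 − 0.1) / 1.5076 = 3.0600 / 1.5076 = 2.0297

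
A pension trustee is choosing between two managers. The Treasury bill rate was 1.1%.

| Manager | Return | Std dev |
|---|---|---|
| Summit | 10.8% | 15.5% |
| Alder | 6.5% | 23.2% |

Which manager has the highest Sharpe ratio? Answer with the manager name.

Summit

Summit: Sharpe ratio = (10.8% − 1.1%) / 15.5% = 0.626
Alder: Sharpe ratio = (6.5% − 1.1%) / 23.2% = 0.233
Highest: Summit (0.626).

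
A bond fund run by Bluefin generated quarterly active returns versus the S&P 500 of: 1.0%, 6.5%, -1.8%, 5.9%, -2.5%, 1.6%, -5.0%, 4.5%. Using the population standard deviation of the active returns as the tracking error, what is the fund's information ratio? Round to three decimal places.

μ = (1 + 6.5 − 1.8 + 5.9 − 2.5 + 1.6 − 5 + 4.5) / 8 = 1.2750%
Σ(r − μ)² = (1 − 1.2750)² + (6.5 − 1.2750)² + (-1.8 − 1.2750)² + … = 122.3550
σ = √[122.3550 / 8] = 3.9108%
IR = μ / tracking error = 1.2750 / 3.9108 = 0.3260

0.326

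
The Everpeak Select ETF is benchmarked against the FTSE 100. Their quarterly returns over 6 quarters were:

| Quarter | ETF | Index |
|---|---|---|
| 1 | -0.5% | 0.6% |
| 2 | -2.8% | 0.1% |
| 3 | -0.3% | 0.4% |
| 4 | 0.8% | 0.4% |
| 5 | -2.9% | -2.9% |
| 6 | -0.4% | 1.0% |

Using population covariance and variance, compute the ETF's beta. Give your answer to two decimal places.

r̄p = -1.0167%,  r̄m = -0.0667%
Cov = Σ(rp − r̄p)(rm − r̄m) / 6 = 1.2039
Var(rm) = Σ(rm − r̄m)² / 6 = 1.6789
β = Cov / Var = 1.2039 / 1.6789 = 0.7171

0.72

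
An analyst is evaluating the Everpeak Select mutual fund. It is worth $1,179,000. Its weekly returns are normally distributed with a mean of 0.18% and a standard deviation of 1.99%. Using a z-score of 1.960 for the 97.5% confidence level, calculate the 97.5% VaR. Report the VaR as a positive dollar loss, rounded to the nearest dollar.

Return at the 97.5% tail: μ − z·σ = 0.18% − 1.960 × 1.99% = 0.18 − 3.9004 = -3.7204%
VaR = −(-3.7204%) × $1,179,000 = 3.7204% × $1,179,000 = $43,864

$43,864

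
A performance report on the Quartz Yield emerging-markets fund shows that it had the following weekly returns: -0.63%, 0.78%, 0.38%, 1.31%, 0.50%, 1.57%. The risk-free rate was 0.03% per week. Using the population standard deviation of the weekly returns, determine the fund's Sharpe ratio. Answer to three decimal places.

0.874

μ = (-0.63 + 0.78 + 0.38 + 1.31 + 0.5 + 1.57) / 6 = 3.910 / 6 = 0.6517%
Population std dev = √[3.0327 / 6] = 0.7110%
Sharpe = (μ − rf) / σ = (0.6517 − 0.03) / 0.7110 = 0.6217 / 0.7110 = 0.8744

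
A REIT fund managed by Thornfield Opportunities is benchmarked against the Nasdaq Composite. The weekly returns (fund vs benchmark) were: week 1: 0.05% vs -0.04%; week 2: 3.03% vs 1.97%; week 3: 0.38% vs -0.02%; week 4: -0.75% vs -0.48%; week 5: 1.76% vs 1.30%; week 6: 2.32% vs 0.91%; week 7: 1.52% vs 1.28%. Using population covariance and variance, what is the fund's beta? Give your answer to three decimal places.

1.418

r̄p = 1.1871%,  r̄m = 0.7029%
Cov = Σ(rp − r̄p)(rm − r̄m) / 7 = 0.9748
Var(rm) = Σ(rm − r̄m)² / 7 = 0.6874
β = Cov / Var = 0.9748 / 0.6874 = 1.4181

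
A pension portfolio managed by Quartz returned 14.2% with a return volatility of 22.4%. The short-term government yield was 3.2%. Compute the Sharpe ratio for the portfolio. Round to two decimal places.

Sharpe = (Rp − Rf) / σp = (14.2% − 3.2%) / 22.4% = 11.00% / 22.4% = 0.4911

0.49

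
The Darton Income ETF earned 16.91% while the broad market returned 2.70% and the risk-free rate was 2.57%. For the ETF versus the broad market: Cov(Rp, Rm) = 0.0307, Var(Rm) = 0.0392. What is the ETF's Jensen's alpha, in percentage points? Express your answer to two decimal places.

14.24

β = Cov / Var = 0.0307 / 0.0392 = 0.7832
E[R] = Rf + β(Rm − Rf) = 2.57% + 0.7832 × (2.70% − 2.57%) = 2.6718%
α = Rp − E[R] = 16.91% − 2.6718% = 14.2382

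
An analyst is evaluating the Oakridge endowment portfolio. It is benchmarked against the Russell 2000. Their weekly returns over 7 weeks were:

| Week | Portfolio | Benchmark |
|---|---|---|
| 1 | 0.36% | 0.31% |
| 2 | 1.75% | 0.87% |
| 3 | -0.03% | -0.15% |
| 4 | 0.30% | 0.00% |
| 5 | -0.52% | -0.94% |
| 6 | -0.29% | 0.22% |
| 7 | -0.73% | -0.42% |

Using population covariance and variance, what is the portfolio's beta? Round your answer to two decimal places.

r̄p = 0.1200%,  r̄m = -0.0157%
Cov = Σ(rp − r̄p)(rm − r̄m) / 7 = 0.3405
Var(rm) = Σ(rm − r̄m)² / 7 = 0.2832
β = Cov / Var = 0.3405 / 0.2832 = 1.2023

1.20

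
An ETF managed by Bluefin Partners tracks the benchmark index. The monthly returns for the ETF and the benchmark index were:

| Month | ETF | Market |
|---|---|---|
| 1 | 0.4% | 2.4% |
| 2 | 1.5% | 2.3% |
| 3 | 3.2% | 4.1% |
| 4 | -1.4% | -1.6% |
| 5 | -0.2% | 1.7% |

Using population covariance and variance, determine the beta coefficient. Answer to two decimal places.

r̄p = 0.7000%,  r̄m = 1.7800%
Cov = Σ(rp − r̄p)(rm − r̄m) / 5 = 2.6400
Var(rm) = Σ(rm − r̄m)² / 5 = 3.4936
β = Cov / Var = 2.6400 / 3.4936 = 0.7557

0.76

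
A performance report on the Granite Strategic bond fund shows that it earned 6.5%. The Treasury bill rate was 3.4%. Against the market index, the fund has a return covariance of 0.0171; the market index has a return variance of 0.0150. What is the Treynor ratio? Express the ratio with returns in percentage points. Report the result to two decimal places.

β = Cov / Var = 0.0171 / 0.0150 = 1.1400
Treynor = (Rp − Rf) / β = (6.5% − 3.4%) / 1.1400 = 3.10 / 1.1400 = 2.7193

2.72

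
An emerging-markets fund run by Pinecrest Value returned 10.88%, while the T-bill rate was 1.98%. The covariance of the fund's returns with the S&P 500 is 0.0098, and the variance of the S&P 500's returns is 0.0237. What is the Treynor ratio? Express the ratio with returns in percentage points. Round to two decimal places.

21.52

β = Cov / Var = 0.0098 / 0.0237 = 0.4135
Treynor = (Rp − Rf) / β = (10.88% − 1.98%) / 0.4135 = 8.90 / 0.4135 = 21.5236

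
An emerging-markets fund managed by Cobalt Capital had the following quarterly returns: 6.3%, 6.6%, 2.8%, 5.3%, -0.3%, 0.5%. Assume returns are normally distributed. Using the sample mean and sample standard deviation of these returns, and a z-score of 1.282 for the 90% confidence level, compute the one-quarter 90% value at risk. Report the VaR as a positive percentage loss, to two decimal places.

r̄ = (6.3 + 6.6 + 2.8 + 5.3 − 0.3 + 0.5) / 6 = 21.20 / 6 = 3.5333%
Sample std dev = √[44.6133 / 5] = 2.9871%
VaR = −(r̄ − z·σ) = −(3.5333 − 1.282 × 2.9871) = −(-0.2962) = 0.2962%

0.30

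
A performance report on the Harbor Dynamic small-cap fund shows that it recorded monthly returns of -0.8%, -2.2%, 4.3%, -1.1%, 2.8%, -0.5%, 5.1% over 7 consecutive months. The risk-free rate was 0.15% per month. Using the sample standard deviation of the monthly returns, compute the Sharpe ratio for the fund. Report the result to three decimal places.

0.321

r̄ = (-0.8 − 2.2 + 4.3 − 1.1 + 2.8 − 0.5 + 5.1) / 7 = 7.60 / 7 = 1.0857%
Sample σ = √[Σ(r − r̄)² / 6] = √[51.0286 / 6] = √8.5048 = 2.9163%
Sharpe = (r̄ − rf) / σ = (1.0857 − 0.15) / 2.9163 = 0.9357 / 2.9163 = 0.3209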